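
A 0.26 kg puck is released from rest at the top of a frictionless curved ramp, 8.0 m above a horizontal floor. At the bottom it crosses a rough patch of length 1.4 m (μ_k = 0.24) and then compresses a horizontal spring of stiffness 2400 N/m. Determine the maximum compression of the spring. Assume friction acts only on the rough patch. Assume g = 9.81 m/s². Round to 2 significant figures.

x = 0.13 m

Initial energy: E₁ = mgh = (0.26)(9.81)(8.0) = 20.405 J
Friction removes W_f = μ_k mg d = (0.24)(0.26)(9.81)(1.4) = 0.8570 J
Energy reaching the spring: E = 20.405 − 0.8570 = 19.548 J
At max compression ½kx² = E ⇒ x = √(2E/k) = √(2 × 19.548/2400) = 0.1276 m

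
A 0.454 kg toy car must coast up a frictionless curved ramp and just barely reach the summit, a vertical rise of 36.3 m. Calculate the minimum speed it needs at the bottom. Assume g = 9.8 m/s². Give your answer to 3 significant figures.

v = 26.7 m/s

At the top it is momentarily at rest, so all KE converts to PE: ½mv² = mgh
v = √(2gh) = √(2 × 9.8 × 36.3) = 26.67 m/s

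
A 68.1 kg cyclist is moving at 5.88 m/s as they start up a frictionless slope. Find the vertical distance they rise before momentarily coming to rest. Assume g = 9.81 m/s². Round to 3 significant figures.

Setting KE at the bottom equal to PE gained: ½mv² = mgh
h = v²/(2g) = 5.88²/(2 × 9.81) = 1.762 m

h = 1.76 m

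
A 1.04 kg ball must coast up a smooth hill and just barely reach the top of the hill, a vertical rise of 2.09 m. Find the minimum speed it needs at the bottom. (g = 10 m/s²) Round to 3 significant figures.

v = 6.47 m/s

At the top it is momentarily at rest, so all KE converts to PE: ½mv² = mgh
v = √(2gh) = √(2 × 10 × 2.09) = 6.465 m/s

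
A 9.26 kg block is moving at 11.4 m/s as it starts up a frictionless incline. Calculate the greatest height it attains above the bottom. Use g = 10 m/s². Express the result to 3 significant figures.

h = 6.50 m

By energy conservation, ½mv² = mgh
h = v²/(2g) = 11.4²/(2 × 10) = 6.498 m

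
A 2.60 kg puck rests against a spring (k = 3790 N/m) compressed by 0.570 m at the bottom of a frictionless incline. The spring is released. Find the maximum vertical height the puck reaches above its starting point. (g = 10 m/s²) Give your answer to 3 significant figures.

h = 23.7 m

At maximum height the puck is at rest, so ½kx² = mgh
h = kx²/(2mg) = (3790)(0.570)²/(2 × 2.60 × 10) = 23.68 m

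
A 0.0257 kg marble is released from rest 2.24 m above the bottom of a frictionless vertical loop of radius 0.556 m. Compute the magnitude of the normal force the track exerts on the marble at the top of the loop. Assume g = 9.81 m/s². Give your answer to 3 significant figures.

Energy from release to top (height 2r): mgh = ½mv_top² + mg(2r)
v_top² = 2g(h − 2r) = 2(9.81)(2.24 − 1.112) = 22.131 m²/s²
At the top, both N and weight point toward the centre: N + mg = mv_top²/r
N = m(v_top²/r − g) = 0.0257(22.131/0.556 − 9.81) = 0.7709 N

N = 0.771 N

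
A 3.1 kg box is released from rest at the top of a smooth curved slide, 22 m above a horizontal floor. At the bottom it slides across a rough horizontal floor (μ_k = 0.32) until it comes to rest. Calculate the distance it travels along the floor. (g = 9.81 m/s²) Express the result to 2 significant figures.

d = 69 m

Applying the work–energy principle:
At rest all PE has been dissipated by friction: mgh = μ_k m g d
d = h/μ_k = 22/0.32 = 68.75 m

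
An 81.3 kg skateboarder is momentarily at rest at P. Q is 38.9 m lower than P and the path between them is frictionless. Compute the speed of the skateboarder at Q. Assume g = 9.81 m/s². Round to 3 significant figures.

v = 27.6 m/s

Mechanical energy is conserved (no friction): mgh = ½mv²
v = √(2gh) = √(2 × 9.81 × 38.9) = √763.22 = 27.63 m/s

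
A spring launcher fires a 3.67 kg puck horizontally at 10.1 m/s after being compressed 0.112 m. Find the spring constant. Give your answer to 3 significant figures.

Spring PE at full compression equals KE at release: ½kx² = ½mv²
k = mv²/x² = (3.67)(10.1)²/(0.112)² = 29845 N/m

k = 29800 N/m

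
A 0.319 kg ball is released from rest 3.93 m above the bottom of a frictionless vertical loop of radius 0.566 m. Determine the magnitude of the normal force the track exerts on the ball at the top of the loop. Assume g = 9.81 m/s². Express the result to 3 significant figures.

N = 27.8 N

Energy from release to top (height 2r): mgh = ½mv_top² + mg(2r)
v_top² = 2g(h − 2r) = 2(9.81)(3.93 − 1.132) = 54.897 m²/s²
At the top, both N and weight point toward the centre: N + mg = mv_top²/r
N = m(v_top²/r − g) = 0.319(54.897/0.566 − 9.81) = 27.81 N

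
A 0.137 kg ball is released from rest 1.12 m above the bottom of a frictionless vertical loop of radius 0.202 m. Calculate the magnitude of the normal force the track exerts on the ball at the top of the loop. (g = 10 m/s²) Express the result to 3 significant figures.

Energy from release to top (height 2r): mgh = ½mv_top² + mg(2r)
v_top² = 2g(h − 2r) = 2(10)(1.12 − 0.4040) = 14.320 m²/s²
At the top, both N and weight point toward the centre: N + mg = mv_top²/r
N = m(v_top²/r − g) = 0.137(14.320/0.202 − 10) = 8.342 N

N = 8.34 N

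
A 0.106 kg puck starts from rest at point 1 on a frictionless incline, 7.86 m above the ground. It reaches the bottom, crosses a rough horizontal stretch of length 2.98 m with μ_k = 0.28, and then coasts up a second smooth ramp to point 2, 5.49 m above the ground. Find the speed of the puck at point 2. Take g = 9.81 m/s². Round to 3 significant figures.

v = 5.49 m/s

Energy at 1: mgh₁ = (0.106)(9.81)(7.86) = 8.1733 J
Friction loss: W_f = μ_k mg d = 0.8677 J
At 2: ½mv² + mgh₂ = mgh₁ − W_f
½mv² = 8.1733 − 0.8677 − 5.7088 = 1.5968 J
v = √(2 × 1.5968/0.106) = 5.489 m/s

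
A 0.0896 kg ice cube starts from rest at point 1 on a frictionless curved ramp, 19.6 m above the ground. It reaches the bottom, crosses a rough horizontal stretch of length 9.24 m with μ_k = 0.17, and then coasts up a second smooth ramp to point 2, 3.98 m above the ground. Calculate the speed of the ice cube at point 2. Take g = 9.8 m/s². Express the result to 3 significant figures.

v = 16.6 m/s

Energy at 1: mgh₁ = (0.0896)(9.8)(19.6) = 17.210 J
Friction loss: W_f = μ_k mg d = 1.379 J
At 2: ½mv² + mgh₂ = mgh₁ − W_f
½mv² = 17.210 − 1.379 − 3.4948 = 12.336 J
v = √(2 × 12.336/0.0896) = 16.59 m/s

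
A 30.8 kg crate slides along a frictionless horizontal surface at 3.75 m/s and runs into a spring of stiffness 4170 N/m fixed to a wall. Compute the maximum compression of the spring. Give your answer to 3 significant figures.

Conservation of energy between contact and max compression: ½mv² = ½kx²
x = v√(m/k) = 3.75 × √(30.8/4170) = 0.3223 m

x = 0.322 m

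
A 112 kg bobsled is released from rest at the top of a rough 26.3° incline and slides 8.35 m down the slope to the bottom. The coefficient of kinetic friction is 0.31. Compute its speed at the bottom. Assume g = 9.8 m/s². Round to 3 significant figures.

Energy: mgh = ½mv² + W_f, with h = L sinθ and W_f = μ_k (mg cosθ) L
mgh = mgL sinθ = (112)(9.8)(8.35)sin26.3° = 4060.7 J
W_f = μ_k mg cosθ · L = (0.31)(112)(9.8)cos26.3°·8.35 = 2547 J
½mv² = 4060.7 − 2547 = 1513.7 J
v = √(2 × 1513.7/112) = 5.199 m/s

v = 5.20 m/s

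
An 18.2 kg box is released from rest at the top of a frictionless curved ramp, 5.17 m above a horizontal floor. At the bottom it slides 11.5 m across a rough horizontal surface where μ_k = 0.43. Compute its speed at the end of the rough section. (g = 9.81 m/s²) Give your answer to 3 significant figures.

v = 2.10 m/s

Applying the work–energy principle:
mgh = ½mv² + μ_k m g d
W_f = μ_k mg d = (0.43)(18.2)(9.81)(11.5) = 882.9 J
½mv² = mgh − W_f = 923.06 − 882.9 = 40.172 J
v = √(2 × 40.172/18.2) = 2.101 m/s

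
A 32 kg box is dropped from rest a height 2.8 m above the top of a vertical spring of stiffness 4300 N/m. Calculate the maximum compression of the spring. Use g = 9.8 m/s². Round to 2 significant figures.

Measuring PE from the top of the relaxed spring, at max compression the box has dropped H + x with zero KE, so:
mg(H + x) = ½kx²
½(4300)x² − (32)(9.8)x − (32)(9.8)(2.8) = 0
2150x² − 313.6x − 878.1 = 0
x = [313.6 + √(98345 + 7.5515e+06)]/(2 × 2150) = 0.7161 m

x = 0.72 m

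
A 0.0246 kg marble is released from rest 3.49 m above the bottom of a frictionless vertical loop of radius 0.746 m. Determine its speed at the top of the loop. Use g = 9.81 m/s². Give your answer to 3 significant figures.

Energy conservation: mgh = ½mv_top² + mg(2r)
v_top² = 2g(h − 2r) = 2(9.81)(3.49 − 1.492) = 39.20
v_top = 6.261 m/s

v = 6.26 m/s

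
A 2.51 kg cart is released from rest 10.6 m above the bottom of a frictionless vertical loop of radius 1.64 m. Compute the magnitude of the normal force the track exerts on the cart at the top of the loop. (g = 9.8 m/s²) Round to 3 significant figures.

N = 195 N

Energy from release to top (height 2r): mgh = ½mv_top² + mg(2r)
v_top² = 2g(h − 2r) = 2(9.8)(10.6 − 3.280) = 143.47 m²/s²
At the top, both N and weight point toward the centre: N + mg = mv_top²/r
N = m(v_top²/r − g) = 2.51(143.47/1.64 − 9.8) = 195.0 N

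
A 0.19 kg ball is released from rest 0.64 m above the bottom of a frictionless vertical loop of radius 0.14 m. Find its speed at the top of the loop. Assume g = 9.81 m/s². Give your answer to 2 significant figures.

Energy conservation: mgh = ½mv_top² + mg(2r)
v_top² = 2g(h − 2r) = 2(9.81)(0.64 − 0.2800) = 7.063
v_top = 2.658 m/s

v = 2.7 m/s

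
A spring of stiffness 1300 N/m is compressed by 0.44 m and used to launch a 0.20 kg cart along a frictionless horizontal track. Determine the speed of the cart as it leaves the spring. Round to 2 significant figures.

v = 35 m/s

The cart leaves the spring when the spring is at natural length, so ½kx² = ½mv²
v = x√(k/m) = 0.44 × √(1300/0.20) = 35.47 m/s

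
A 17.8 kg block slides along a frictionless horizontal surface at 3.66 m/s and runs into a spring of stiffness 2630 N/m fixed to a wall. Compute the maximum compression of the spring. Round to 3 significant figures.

x = 0.301 m

All KE is stored as spring PE at maximum compression: ½mv² = ½kx²
x = v√(m/k) = 3.66 × √(17.8/2630) = 0.3011 m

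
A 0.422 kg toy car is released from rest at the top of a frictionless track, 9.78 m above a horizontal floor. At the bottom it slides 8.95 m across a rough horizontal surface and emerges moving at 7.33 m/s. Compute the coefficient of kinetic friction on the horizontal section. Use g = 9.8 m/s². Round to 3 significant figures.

μ_k = 0.786

Energy bookkeeping (friction removes W_f = μ_k N d):
mgh = ½mv² + μ_k m g d
mgh = 40.446 J; ½mv² = 11.337 J
W_f = 40.446 − 11.337 = 29.11 J
μ_k = W_f/(mg·d) = 29.11/(4.136 × 8.95) = 0.7865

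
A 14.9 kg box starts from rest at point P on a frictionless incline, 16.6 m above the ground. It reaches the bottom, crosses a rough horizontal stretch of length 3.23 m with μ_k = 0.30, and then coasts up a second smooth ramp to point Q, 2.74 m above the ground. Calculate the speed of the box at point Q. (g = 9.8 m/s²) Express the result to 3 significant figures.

Energy at P: mgh₁ = (14.9)(9.8)(16.6) = 2423.9 J
Friction loss: W_f = μ_k mg d = 141.5 J
At Q: ½mv² + mgh₂ = mgh₁ − W_f
½mv² = 2423.9 − 141.5 − 400.09 = 1882.3 J
v = √(2 × 1882.3/14.9) = 15.90 m/s

v = 15.9 m/s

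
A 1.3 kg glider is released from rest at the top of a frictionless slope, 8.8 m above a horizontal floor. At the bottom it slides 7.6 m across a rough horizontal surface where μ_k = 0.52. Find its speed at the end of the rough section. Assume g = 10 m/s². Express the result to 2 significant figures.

v = 9.8 m/s

Applying the work–energy principle:
mgh = ½mv² + μ_k m g d
W_f = μ_k mg d = (0.52)(1.3)(10)(7.6) = 51.38 J
½mv² = mgh − W_f = 114.40 − 51.38 = 63.024 J
v = √(2 × 63.024/1.3) = 9.847 m/s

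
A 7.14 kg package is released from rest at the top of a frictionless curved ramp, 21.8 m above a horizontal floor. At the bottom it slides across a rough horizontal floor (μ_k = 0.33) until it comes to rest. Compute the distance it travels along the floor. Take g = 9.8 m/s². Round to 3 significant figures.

d = 66.1 m

Energy bookkeeping (friction removes W_f = μ_k N d):
At rest all PE has been dissipated by friction: mgh = μ_k m g d
d = h/μ_k = 21.8/0.33 = 66.06 m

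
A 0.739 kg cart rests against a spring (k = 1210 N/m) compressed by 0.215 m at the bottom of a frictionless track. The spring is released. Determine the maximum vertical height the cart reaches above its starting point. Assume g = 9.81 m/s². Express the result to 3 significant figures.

Energy conservation from release to the highest point: ½kx² = mgh
h = kx²/(2mg) = (1210)(0.215)²/(2 × 0.739 × 9.81) = 3.858 m

h = 3.86 m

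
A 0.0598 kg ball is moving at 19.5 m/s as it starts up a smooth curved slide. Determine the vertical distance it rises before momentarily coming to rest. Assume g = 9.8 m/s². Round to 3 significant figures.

Setting KE at the bottom equal to PE gained: ½mv² = mgh
h = v²/(2g) = 19.5²/(2 × 9.8) = 19.40 m

h = 19.4 m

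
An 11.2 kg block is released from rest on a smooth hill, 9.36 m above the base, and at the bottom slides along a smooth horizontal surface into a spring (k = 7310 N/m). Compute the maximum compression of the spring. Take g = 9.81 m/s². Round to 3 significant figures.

x = 0.530 m

Gravitational PE at the top equals spring PE at max compression: mgh = ½kx²
x = √(2mgh/k) = √(2 × 11.2 × 9.81 × 9.36 / 7310) = 0.5304 m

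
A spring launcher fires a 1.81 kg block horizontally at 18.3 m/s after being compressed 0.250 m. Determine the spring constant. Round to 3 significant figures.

k = 9700 N/m

Energy stored in the spring equals the launch KE: ½kx² = ½mv²
k = mv²/x² = (1.81)(18.3)²/(0.250)² = 9698 N/m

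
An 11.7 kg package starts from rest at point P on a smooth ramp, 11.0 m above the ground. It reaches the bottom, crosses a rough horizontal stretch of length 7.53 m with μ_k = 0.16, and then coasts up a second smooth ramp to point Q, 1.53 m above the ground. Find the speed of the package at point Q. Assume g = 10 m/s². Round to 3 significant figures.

v = 12.9 m/s

Energy at P: mgh₁ = (11.7)(10)(11.0) = 1287.0 J
Friction loss: W_f = μ_k mg d = 141.0 J
At Q: ½mv² + mgh₂ = mgh₁ − W_f
½mv² = 1287.0 − 141.0 − 179.01 = 967.03 J
v = √(2 × 967.03/11.7) = 12.86 m/s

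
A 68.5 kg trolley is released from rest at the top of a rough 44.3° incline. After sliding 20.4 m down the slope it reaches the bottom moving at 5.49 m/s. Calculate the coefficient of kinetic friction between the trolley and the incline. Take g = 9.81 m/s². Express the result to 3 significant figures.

μ_k = 0.871

mgh = ½mv² + μ_k (mg cosθ) L, with h = L sinθ
mgL sinθ = 9574.2 J; ½mv² = 1032.3 J
W_f = 9574.2 − 1032.3 = 8542 J
μ_k = W_f/(mg cosθ · L) = 8542/(480.9 × 20.4) = 0.8706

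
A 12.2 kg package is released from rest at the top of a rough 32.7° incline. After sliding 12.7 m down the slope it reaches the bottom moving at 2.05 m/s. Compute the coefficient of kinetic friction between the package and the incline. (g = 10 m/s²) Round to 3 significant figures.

μ_k = 0.622

Energy balance down the incline: mg L sinθ − ½mv² = μ_k (mg cosθ) L
mgL sinθ = 837.05 J; ½mv² = 25.635 J
W_f = 837.05 − 25.635 = 811.4 J
μ_k = W_f/(mg cosθ · L) = 811.4/(102.7 × 12.7) = 0.6223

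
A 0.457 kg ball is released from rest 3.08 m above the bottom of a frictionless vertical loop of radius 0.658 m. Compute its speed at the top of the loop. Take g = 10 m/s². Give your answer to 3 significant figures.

Energy conservation: mgh = ½mv_top² + mg(2r)
v_top² = 2g(h − 2r) = 2(10)(3.08 − 1.316) = 35.28
v_top = 5.940 m/s

v = 5.94 m/s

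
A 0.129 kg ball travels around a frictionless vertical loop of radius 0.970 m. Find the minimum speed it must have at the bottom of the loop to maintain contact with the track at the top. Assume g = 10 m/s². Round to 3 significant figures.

At the top: mg = mv_top²/r ⇒ v_top² = gr = 9.700 m²/s²
Energy from bottom to top (height 2r): ½mv_bot² = ½mv_top² + mg(2r)
v_bot² = gr + 4gr = 5gr = 48.50
v_bot = √(5gr) = 6.964 m/s

v = 6.96 m/s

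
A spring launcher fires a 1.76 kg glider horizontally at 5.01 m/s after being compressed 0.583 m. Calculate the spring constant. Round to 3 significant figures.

k = 130 N/m

Spring PE at full compression equals KE at release: ½kx² = ½mv²
k = mv²/x² = (1.76)(5.01)²/(0.583)² = 130.0 N/m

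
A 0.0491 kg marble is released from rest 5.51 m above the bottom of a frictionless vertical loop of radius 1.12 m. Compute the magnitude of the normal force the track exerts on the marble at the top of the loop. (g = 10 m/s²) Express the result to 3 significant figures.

Energy from release to top (height 2r): mgh = ½mv_top² + mg(2r)
v_top² = 2g(h − 2r) = 2(10)(5.51 − 2.240) = 65.400 m²/s²
At the top, both N and weight point toward the centre: N + mg = mv_top²/r
N = m(v_top²/r − g) = 0.0491(65.400/1.12 − 10) = 2.376 N

N = 2.38 N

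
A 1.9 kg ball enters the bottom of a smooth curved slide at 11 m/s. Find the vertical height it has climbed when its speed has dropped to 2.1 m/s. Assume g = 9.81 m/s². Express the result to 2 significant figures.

Conservation of energy: ½mv₁² = ½mv₂² + mgh
h = (v₁² − v₂²)/(2g) = (11² − 2.1²)/(2 × 9.81) = 5.942 m

h = 5.9 m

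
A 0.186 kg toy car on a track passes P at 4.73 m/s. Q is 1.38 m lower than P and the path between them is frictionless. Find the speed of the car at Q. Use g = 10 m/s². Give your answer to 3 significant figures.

By conservation of mechanical energy, ½mv₀² + mgh = ½mv²
v² = v₀² + 2gh = (4.73)² + 2(10)(1.38) = 49.973
v = √49.973 = 7.069 m/s

v = 7.07 m/s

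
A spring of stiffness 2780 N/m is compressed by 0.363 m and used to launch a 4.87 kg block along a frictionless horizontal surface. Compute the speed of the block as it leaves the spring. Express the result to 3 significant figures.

The block leaves the spring when the spring is at natural length, so ½kx² = ½mv²
v = x√(k/m) = 0.363 × √(2780/4.87) = 8.673 m/s

v = 8.67 m/s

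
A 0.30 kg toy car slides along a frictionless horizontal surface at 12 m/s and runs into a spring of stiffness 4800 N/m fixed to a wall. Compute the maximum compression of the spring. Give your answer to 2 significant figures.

x = 0.095 m

At max compression the car is momentarily at rest: ½mv² = ½kx²
x = v√(m/k) = 12 × √(0.30/4800) = 0.09487 m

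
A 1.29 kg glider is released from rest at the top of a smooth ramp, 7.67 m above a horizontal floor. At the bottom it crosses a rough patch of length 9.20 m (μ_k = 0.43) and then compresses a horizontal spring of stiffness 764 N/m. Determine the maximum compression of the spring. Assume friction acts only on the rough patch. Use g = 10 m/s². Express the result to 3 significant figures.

Initial energy: E₁ = mgh = (1.29)(10)(7.67) = 98.943 J
Friction removes W_f = μ_k mg d = (0.43)(1.29)(10)(9.20) = 51.03 J
Energy reaching the spring: E = 98.943 − 51.03 = 47.911 J
At max compression ½kx² = E ⇒ x = √(2E/k) = √(2 × 47.911/764) = 0.3541 m

x = 0.354 m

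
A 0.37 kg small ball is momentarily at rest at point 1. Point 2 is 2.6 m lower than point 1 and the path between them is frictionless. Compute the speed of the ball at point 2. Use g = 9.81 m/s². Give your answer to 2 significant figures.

v = 7.1 m/s

Energy conservation between the two points: mgh = ½mv²
v = √(2gh) = √(2 × 9.81 × 2.6) = √51.012 = 7.142 m/s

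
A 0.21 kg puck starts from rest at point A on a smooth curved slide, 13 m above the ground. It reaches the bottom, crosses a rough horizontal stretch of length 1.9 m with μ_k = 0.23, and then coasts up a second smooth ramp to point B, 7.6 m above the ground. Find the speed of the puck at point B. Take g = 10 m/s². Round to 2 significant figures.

Energy at A: mgh₁ = (0.21)(10)(13) = 27.300 J
Friction loss: W_f = μ_k mg d = 0.9177 J
At B: ½mv² + mgh₂ = mgh₁ − W_f
½mv² = 27.300 − 0.9177 − 15.960 = 10.422 J
v = √(2 × 10.422/0.21) = 9.963 m/s

v = 10 m/s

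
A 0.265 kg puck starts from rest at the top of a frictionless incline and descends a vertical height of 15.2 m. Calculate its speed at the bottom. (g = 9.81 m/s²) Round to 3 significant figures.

v = 17.3 m/s

Mechanical energy is conserved (no friction): mgh = ½mv²
v = √(2gh) = √(2 × 9.81 × 15.2) = √298.22 = 17.27 m/s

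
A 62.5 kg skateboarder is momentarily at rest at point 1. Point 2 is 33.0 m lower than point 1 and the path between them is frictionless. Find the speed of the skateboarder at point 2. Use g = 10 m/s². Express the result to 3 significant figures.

v = 25.7 m/s

Equating total energy at the two states: mgh = ½mv²
v = √(2gh) = √(2 × 10 × 33.0) = √660.00 = 25.69 m/s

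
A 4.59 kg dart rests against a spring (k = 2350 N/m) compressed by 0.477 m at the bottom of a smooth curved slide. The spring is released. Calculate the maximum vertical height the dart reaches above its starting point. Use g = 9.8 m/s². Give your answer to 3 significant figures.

All spring PE becomes gravitational PE at the highest point: ½kx² = mgh
h = kx²/(2mg) = (2350)(0.477)²/(2 × 4.59 × 9.8) = 5.943 m

h = 5.94 m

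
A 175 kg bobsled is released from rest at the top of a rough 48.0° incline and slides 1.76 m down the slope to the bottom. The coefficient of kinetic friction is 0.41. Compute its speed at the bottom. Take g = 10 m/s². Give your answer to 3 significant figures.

Energy: mgh = ½mv² + W_f, with h = L sinθ and W_f = μ_k (mg cosθ) L
mgh = mgL sinθ = (175)(10)(1.76)sin48.0° = 2288.9 J
W_f = μ_k mg cosθ · L = (0.41)(175)(10)cos48.0°·1.76 = 845.0 J
½mv² = 2288.9 − 845.0 = 1443.9 J
v = √(2 × 1443.9/175) = 4.062 m/s

v = 4.06 m/s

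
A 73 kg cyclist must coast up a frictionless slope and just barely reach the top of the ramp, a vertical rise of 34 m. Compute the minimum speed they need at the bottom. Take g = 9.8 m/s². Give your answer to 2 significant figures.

At the top they are momentarily at rest, so all KE converts to PE: ½mv² = mgh
v = √(2gh) = √(2 × 9.8 × 34) = 25.81 m/s

v = 26 m/s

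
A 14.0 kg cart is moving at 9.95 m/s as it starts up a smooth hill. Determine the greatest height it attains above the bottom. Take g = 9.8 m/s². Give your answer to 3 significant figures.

By energy conservation, ½mv² = mgh
h = v²/(2g) = 9.95²/(2 × 9.8) = 5.051 m

h = 5.05 m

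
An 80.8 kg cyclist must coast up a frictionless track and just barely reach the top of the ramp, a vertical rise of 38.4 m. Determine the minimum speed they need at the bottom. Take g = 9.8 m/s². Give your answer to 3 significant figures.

At the top they are momentarily at rest, so all KE converts to PE: ½mv² = mgh
v = √(2gh) = √(2 × 9.8 × 38.4) = 27.43 m/s

v = 27.4 m/s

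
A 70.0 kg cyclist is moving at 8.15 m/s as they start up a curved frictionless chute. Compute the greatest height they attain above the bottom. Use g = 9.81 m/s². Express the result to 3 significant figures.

Setting KE at the bottom equal to PE gained: ½mv² = mgh
h = v²/(2g) = 8.15²/(2 × 9.81) = 3.385 m

h = 3.39 m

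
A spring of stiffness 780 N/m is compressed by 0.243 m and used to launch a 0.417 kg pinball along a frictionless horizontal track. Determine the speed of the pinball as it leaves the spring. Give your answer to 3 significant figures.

Spring PE converts entirely to kinetic energy: ½kx² = ½mv²
v = x√(k/m) = 0.243 × √(780/0.417) = 10.51 m/s

v = 10.5 m/s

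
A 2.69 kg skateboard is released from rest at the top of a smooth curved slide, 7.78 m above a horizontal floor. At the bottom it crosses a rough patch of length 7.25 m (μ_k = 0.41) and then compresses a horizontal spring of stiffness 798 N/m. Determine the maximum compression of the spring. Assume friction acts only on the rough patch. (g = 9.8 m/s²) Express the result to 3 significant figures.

Initial energy: E₁ = mgh = (2.69)(9.8)(7.78) = 205.10 J
Friction removes W_f = μ_k mg d = (0.41)(2.69)(9.8)(7.25) = 78.36 J
Energy reaching the spring: E = 205.10 − 78.36 = 126.74 J
At max compression ½kx² = E ⇒ x = √(2E/k) = √(2 × 126.74/798) = 0.5636 m

x = 0.564 m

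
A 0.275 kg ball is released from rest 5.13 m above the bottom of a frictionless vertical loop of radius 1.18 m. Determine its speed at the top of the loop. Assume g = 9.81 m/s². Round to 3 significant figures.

v = 7.37 m/s

Energy conservation: mgh = ½mv_top² + mg(2r)
v_top² = 2g(h − 2r) = 2(9.81)(5.13 − 2.360) = 54.35
v_top = 7.372 m/s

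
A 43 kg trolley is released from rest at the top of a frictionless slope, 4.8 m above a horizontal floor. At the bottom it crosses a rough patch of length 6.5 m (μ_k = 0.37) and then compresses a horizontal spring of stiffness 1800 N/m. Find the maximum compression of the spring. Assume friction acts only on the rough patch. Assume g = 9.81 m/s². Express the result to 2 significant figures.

x = 1.1 m

Initial energy: E₁ = mgh = (43)(9.81)(4.8) = 2024.8 J
Friction removes W_f = μ_k mg d = (0.37)(43)(9.81)(6.5) = 1015 J
Energy reaching the spring: E = 2024.8 − 1015 = 1010.3 J
At max compression ½kx² = E ⇒ x = √(2E/k) = √(2 × 1010.3/1800) = 1.059 m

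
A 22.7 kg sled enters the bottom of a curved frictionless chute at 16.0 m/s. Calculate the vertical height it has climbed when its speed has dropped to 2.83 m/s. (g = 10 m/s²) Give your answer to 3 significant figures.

Conservation of energy: ½mv₁² = ½mv₂² + mgh
h = (v₁² − v₂²)/(2g) = (16.0² − 2.83²)/(2 × 10) = 12.40 m

h = 12.4 m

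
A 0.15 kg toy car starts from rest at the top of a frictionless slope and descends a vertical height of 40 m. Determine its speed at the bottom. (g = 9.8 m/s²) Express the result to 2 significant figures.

v = 28 m/s

Energy conservation between the two points: mgh = ½mv²
The mass cancels from both sides.
v = √(2gh) = √(2 × 9.8 × 40) = √784.00 = 28.00 m/s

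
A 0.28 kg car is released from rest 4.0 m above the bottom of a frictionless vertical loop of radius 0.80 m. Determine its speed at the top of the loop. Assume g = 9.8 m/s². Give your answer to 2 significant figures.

v = 6.9 m/s

Energy conservation: mgh = ½mv_top² + mg(2r)
v_top² = 2g(h − 2r) = 2(9.8)(4.0 − 1.600) = 47.04
v_top = 6.859 m/s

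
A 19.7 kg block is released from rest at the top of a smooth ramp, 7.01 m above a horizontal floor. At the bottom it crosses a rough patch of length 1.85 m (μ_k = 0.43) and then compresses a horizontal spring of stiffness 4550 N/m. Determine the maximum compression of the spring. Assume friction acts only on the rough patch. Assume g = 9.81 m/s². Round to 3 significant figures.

x = 0.727 m

Initial energy: E₁ = mgh = (19.7)(9.81)(7.01) = 1354.7 J
Friction removes W_f = μ_k mg d = (0.43)(19.7)(9.81)(1.85) = 153.7 J
Energy reaching the spring: E = 1354.7 − 153.7 = 1201.0 J
At max compression ½kx² = E ⇒ x = √(2E/k) = √(2 × 1201.0/4550) = 0.7266 m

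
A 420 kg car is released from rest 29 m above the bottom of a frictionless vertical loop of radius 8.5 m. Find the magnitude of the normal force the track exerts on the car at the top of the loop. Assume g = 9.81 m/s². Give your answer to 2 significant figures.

Energy from release to top (height 2r): mgh = ½mv_top² + mg(2r)
v_top² = 2g(h − 2r) = 2(9.81)(29 − 17.00) = 235.44 m²/s²
At the top, both N and weight point toward the centre: N + mg = mv_top²/r
N = m(v_top²/r − g) = 420(235.44/8.5 − 9.81) = 7513 N

N = 7500 N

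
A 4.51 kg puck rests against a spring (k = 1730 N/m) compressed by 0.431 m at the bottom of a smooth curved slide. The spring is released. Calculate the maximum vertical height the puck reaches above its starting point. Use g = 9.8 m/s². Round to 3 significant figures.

h = 3.64 m

Energy conservation from release to the highest point: ½kx² = mgh
h = kx²/(2mg) = (1730)(0.431)²/(2 × 4.51 × 9.8) = 3.636 m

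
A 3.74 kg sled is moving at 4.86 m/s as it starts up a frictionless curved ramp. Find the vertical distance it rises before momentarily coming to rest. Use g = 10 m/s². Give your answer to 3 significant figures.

h = 1.18 m

By energy conservation, ½mv² = mgh
h = v²/(2g) = 4.86²/(2 × 10) = 1.181 m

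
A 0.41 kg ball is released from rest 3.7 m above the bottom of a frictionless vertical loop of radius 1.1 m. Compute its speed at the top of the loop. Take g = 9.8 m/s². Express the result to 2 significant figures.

Energy conservation: mgh = ½mv_top² + mg(2r)
v_top² = 2g(h − 2r) = 2(9.8)(3.7 − 2.200) = 29.40
v_top = 5.422 m/s

v = 5.4 m/s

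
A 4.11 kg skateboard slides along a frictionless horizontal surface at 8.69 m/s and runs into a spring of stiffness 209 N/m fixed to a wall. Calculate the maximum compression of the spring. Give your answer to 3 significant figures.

All KE is stored as spring PE at maximum compression: ½mv² = ½kx²
x = v√(m/k) = 8.69 × √(4.11/209) = 1.219 m

x = 1.22 m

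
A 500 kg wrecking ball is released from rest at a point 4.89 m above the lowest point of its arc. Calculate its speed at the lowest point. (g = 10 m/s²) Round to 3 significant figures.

Energy conservation between the two points: mgh = ½mv²
The mass cancels from both sides.
v = √(2gh) = √(2 × 10 × 4.89) = √97.800 = 9.889 m/s

v = 9.89 m/s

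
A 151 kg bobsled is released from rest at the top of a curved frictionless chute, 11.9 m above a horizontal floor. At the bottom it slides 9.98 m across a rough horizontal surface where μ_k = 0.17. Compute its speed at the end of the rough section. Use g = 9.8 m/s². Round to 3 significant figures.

v = 14.1 m/s

Applying the work–energy principle:
mgh = ½mv² + μ_k m g d
W_f = μ_k mg d = (0.17)(151)(9.8)(9.98) = 2511 J
½mv² = mgh − W_f = 17610 − 2511 = 15099 J
v = √(2 × 15099/151) = 14.14 m/s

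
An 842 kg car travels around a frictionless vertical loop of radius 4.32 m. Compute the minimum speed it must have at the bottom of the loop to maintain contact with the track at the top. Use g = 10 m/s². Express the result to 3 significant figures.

v = 14.7 m/s

At the top: mg = mv_top²/r ⇒ v_top² = gr = 43.20 m²/s²
Energy from bottom to top (height 2r): ½mv_bot² = ½mv_top² + mg(2r)
v_bot² = gr + 4gr = 5gr = 216.0
v_bot = √(5gr) = 14.70 m/s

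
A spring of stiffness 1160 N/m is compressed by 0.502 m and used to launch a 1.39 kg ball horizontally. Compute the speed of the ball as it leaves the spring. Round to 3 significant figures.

v = 14.5 m/s

The ball leaves the spring when the spring is at natural length, so ½kx² = ½mv²
v = x√(k/m) = 0.502 × √(1160/1.39) = 14.50 m/s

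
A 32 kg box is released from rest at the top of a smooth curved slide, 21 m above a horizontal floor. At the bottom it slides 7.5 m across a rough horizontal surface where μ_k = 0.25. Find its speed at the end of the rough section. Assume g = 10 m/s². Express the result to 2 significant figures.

v = 20 m/s

Applying the work–energy principle:
mgh = ½mv² + μ_k m g d
W_f = μ_k mg d = (0.25)(32)(10)(7.5) = 600.0 J
½mv² = mgh − W_f = 6720.0 − 600.0 = 6120.0 J
v = √(2 × 6120.0/32) = 19.56 m/s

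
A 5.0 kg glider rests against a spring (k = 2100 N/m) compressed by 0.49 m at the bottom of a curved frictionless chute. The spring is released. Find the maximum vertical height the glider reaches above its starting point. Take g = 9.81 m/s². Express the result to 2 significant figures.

h = 5.1 m

Energy conservation from release to the highest point: ½kx² = mgh
h = kx²/(2mg) = (2100)(0.49)²/(2 × 5.0 × 9.81) = 5.140 m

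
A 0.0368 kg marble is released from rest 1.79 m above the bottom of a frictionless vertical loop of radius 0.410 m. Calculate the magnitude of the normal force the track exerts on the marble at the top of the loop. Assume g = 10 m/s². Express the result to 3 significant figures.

N = 1.37 N

Energy from release to top (height 2r): mgh = ½mv_top² + mg(2r)
v_top² = 2g(h − 2r) = 2(10)(1.79 − 0.8200) = 19.400 m²/s²
At the top, both N and weight point toward the centre: N + mg = mv_top²/r
N = m(v_top²/r − g) = 0.0368(19.400/0.410 − 10) = 1.373 N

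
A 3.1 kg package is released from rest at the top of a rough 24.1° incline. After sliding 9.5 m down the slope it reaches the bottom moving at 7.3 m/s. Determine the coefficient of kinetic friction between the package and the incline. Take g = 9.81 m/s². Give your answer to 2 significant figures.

μ_k = 0.13

mgh = ½mv² + μ_k (mg cosθ) L, with h = L sinθ
mgL sinθ = 117.97 J; ½mv² = 82.599 J
W_f = 117.97 − 82.599 = 35.37 J
μ_k = W_f/(mg cosθ · L) = 35.37/(27.76 × 9.5) = 0.1341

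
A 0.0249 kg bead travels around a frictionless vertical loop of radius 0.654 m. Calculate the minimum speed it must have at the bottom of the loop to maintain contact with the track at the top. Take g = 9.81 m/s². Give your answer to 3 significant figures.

v = 5.66 m/s

At the top: mg = mv_top²/r ⇒ v_top² = gr = 6.416 m²/s²
Energy from bottom to top (height 2r): ½mv_bot² = ½mv_top² + mg(2r)
v_bot² = gr + 4gr = 5gr = 32.08
v_bot = √(5gr) = 5.664 m/s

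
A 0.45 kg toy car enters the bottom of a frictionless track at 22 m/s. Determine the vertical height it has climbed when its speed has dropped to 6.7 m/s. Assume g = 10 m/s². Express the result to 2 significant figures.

h = 22 m

Energy balance between the two points: ½mv₁² = ½mv₂² + mgh
h = (v₁² − v₂²)/(2g) = (22² − 6.7²)/(2 × 10) = 21.96 m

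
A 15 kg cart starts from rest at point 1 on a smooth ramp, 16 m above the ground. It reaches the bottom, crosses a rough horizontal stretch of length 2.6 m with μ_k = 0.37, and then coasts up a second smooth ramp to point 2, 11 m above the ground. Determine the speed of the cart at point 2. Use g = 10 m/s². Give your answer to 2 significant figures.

Energy at 1: mgh₁ = (15)(10)(16) = 2400.0 J
Friction loss: W_f = μ_k mg d = 144.3 J
At 2: ½mv² + mgh₂ = mgh₁ − W_f
½mv² = 2400.0 − 144.3 − 1650.0 = 605.70 J
v = √(2 × 605.70/15) = 8.987 m/s

v = 9.0 m/s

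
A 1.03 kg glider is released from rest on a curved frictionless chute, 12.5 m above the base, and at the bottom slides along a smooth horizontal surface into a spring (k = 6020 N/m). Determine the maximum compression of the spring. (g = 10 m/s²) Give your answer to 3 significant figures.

x = 0.207 m

At max compression the glider is momentarily at rest: mgh = ½kx²
x = √(2mgh/k) = √(2 × 1.03 × 10 × 12.5 / 6020) = 0.2068 m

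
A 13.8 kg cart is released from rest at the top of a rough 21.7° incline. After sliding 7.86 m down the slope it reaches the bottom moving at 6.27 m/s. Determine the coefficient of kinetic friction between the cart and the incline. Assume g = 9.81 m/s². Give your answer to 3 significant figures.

μ_k = 0.124

mgh = ½mv² + μ_k (mg cosθ) L, with h = L sinθ
mgL sinθ = 393.44 J; ½mv² = 271.26 J
W_f = 393.44 − 271.26 = 122.2 J
μ_k = W_f/(mg cosθ · L) = 122.2/(125.8 × 7.86) = 0.1236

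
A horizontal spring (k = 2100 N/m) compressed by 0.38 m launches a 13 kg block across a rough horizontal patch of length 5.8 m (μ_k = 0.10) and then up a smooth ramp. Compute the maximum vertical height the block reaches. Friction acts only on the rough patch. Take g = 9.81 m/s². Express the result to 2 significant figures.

h = 0.61 m

Spring energy: E₀ = ½kx² = ½(2100)(0.38)² = 151.62 J
Friction: W_f = μ_k mg d = (0.10)(13)(9.81)(5.8) = 73.97 J
Energy at base of ramp: E = 151.62 − 73.97 = 77.653 J
At max height all remaining energy is PE: mgh = E ⇒ h = E/(mg) = 77.653/(13 × 9.81) = 0.6089 m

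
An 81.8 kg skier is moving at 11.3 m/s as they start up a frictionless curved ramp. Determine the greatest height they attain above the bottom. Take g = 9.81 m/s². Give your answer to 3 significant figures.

h = 6.51 m

Setting KE at the bottom equal to PE gained: ½mv² = mgh
h = v²/(2g) = 11.3²/(2 × 9.81) = 6.508 m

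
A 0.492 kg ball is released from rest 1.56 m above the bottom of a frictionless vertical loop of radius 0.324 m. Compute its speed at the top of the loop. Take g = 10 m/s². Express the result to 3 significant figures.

Energy conservation: mgh = ½mv_top² + mg(2r)
v_top² = 2g(h − 2r) = 2(10)(1.56 − 0.6480) = 18.24
v_top = 4.271 m/s

v = 4.27 m/s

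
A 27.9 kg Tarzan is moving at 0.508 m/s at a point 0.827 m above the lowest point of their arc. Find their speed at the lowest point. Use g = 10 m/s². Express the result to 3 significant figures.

Equating total energy at the two states: ½mv₀² + mgh = ½mv²
The mass cancels from both sides.
v² = v₀² + 2gh = (0.508)² + 2(10)(0.827) = 16.798
v = √16.798 = 4.099 m/s

v = 4.10 m/s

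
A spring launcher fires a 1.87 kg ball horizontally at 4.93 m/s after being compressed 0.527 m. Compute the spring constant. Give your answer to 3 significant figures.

Spring PE at full compression equals KE at release: ½kx² = ½mv²
k = mv²/x² = (1.87)(4.93)²/(0.527)² = 163.6 N/m

k = 164 N/m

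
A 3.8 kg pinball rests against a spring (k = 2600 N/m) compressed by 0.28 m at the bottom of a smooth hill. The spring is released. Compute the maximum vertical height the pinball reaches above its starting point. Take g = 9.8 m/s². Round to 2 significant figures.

h = 2.7 m

Energy conservation from release to the highest point: ½kx² = mgh
h = kx²/(2mg) = (2600)(0.28)²/(2 × 3.8 × 9.8) = 2.737 m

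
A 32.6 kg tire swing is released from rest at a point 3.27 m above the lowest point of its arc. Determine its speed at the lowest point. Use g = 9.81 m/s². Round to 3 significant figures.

v = 8.01 m/s

By conservation of mechanical energy, mgh = ½mv²
The mass cancels from both sides.
v = √(2gh) = √(2 × 9.81 × 3.27) = √64.157 = 8.010 m/s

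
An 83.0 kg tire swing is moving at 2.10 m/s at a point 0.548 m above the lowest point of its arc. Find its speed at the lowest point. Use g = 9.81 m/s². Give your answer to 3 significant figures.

v = 3.89 m/s

Energy conservation between the two points: ½mv₀² + mgh = ½mv²
v² = v₀² + 2gh = (2.10)² + 2(9.81)(0.548) = 15.162
v = √15.162 = 3.894 m/s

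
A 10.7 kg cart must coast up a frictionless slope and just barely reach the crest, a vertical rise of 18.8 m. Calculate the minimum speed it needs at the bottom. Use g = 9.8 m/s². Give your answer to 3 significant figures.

At the top it is momentarily at rest, so all KE converts to PE: ½mv² = mgh
v = √(2gh) = √(2 × 9.8 × 18.8) = 19.20 m/s

v = 19.2 m/s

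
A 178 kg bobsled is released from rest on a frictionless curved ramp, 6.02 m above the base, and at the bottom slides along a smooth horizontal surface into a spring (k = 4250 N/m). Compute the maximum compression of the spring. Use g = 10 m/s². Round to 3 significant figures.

x = 2.25 m

Energy conservation (no friction) from release to max compression: mgh = ½kx²
x = √(2mgh/k) = √(2 × 178 × 10 × 6.02 / 4250) = 2.246 m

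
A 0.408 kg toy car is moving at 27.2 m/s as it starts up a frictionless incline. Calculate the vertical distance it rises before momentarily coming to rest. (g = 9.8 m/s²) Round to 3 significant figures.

By energy conservation, ½mv² = mgh
h = v²/(2g) = 27.2²/(2 × 9.8) = 37.75 m

h = 37.7 m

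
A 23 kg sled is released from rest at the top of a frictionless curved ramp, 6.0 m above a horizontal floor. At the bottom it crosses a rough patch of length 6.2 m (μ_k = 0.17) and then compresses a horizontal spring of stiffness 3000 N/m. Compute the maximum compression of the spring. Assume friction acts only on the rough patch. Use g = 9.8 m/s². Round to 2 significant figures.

Initial energy: E₁ = mgh = (23)(9.8)(6.0) = 1352.4 J
Friction removes W_f = μ_k mg d = (0.17)(23)(9.8)(6.2) = 237.6 J
Energy reaching the spring: E = 1352.4 − 237.6 = 1114.8 J
At max compression ½kx² = E ⇒ x = √(2E/k) = √(2 × 1114.8/3000) = 0.8621 m

x = 0.86 m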